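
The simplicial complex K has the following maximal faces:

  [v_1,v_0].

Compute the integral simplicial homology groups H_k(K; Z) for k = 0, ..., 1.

H_0 ≅ Z,  H_1 = 0.

Order the vertices as v_0 < v_1. Listing each simplex with vertices in this order, K has dimension 1 with simplices:

  0-simplices (2): [v_0], [v_1]
  1-simplices (1): [v_0,v_1]

so the chain groups are C_0 ≅ Z^2, C_1 ≅ Z^1.

Boundary ∂_1: C_1 → C_0 is given by ∂[p,q] = [q] − [p]. For instance
  ∂[v_0,v_1] = [v_1] − [v_0].
As a 2×1 matrix over Z this has rank 1, with invariant factors (1).

Computing H_k = (kernel of ∂_k) / (image of ∂_{k+1}):

  H_0: rank C_0 − rank ∂_1 = 2 − 1 = 1, and the invariant factors of ∂_1 are all 1, so H_0 = Z.
  H_1: rank ker ∂_1 − rank ∂_2 = (1 − 1) − 0 = 0, and there is no ∂_2, so H_1 = 0.

As a check, the Euler characteristic is 2 − 1 = 1, which agrees with 1 − 0 = 1.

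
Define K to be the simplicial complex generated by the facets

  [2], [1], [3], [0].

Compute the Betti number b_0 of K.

K has 4 vertices.
rank ∂_0 = 0, rank ∂_1 = 0 ⇒ b_0 = 4 − 0 − 0 = 4. So H_0 ≅ Z^4.

b_0 = 4.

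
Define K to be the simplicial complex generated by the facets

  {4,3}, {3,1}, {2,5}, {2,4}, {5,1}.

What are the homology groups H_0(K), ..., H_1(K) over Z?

H_0 ≅ Z,  H_1 ≅ Z.

Order the vertices as 1 < 2 < 3 < 4 < 5. Listing each simplex with vertices in this order, K has dimension 1 with simplices:

  0-simplices (5): [1], [2], [3], [4], [5]
  1-simplices (5): [1,3], [1,5], [2,4], [2,5], [3,4]

giving chain groups C_0 ≅ Z^5, C_1 ≅ Z^5.

The boundary map ∂_1: C_1 → C_0 sends each edge [p,q] (with p < q) to q − p. For instance
  ∂[3,4] = [4] − [3].
This gives a 5×5 integer matrix of rank 4; reducing to Smith normal form yields diagonal entries (1,1,1,1).

Reading off H_k = ker ∂_k / im ∂_{k+1}:

  H_0: rank C_0 − rank ∂_1 = 5 − 4 = 1, and the invariant factors of ∂_1 are all 1, so H_0 = Z.
  H_1: rank ker ∂_1 − rank ∂_2 = (5 − 4) − 0 = 1, and there is no ∂_2, so H_1 = Z.

As a check, the Euler characteristic is 5 − 5 = 0, which agrees with 1 − 1 = 0.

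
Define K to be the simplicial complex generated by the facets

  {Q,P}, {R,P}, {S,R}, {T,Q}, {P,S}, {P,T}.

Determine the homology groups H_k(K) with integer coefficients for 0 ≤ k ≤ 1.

Take the total order P < Q < R < S < T on the vertex set. Then K (dimension 1) consists of the simplices:

  0-simplices (5): P, Q, R, S, T
  1-simplices (6): PQ, PR, PS, PT, QT, RS

Hence C_0 ≅ Z^5, C_1 ≅ Z^6.

∂_1: C_1 → C_0 maps an edge to its endpoints' difference, ∂[p,q] = q − p. For instance
  ∂PR = R − P.
As a 5×6 matrix over Z this has rank 4, with invariant factors (1,1,1,1).

Reading off H_k = ker ∂_k / im ∂_{k+1}:

  H_0: rank C_0 − rank ∂_1 = 5 − 4 = 1, and the invariant factors of ∂_1 are all 1, so H_0 ≅ Z.
  H_1: rank ker ∂_1 − rank ∂_2 = (6 − 4) − 0 = 2, and there is no ∂_2, so H_1 ≅ Z^2.

(K is a triangulation of a wedge of 2 circles.)

H_0 = Z,  H_1 = Z^2.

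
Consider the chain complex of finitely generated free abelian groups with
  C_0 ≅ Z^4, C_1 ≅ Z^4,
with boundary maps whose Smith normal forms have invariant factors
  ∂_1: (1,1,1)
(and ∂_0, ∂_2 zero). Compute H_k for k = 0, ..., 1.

H_0: b_0 = 4 − 0 − 3 = 1; torsion from ∂_1 factors > 1: none. So H_0 = Z.
H_1: b_1 = 4 − 3 − 0 = 1; torsion from ∂_2 factors > 1: none. So H_1 = Z.

H_0 = Z,  H_1 = Z.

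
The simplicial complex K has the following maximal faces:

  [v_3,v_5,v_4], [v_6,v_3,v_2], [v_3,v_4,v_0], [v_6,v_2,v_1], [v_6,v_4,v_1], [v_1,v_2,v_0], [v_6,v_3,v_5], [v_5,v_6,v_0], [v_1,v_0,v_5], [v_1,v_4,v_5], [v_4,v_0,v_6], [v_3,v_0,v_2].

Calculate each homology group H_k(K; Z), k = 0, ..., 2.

H_0 = Z,  H_1 = Z_2,  H_2 = 0.

We work with the vertex ordering v_0 < v_1 < v_2 < v_3 < v_4 < v_5 < v_6. The simplices of K, each written with vertices in increasing order, are:

  0-simplices (7): [v_0], [v_1], [v_2], [v_3], [v_4], [v_5], [v_6]
  1-simplices (18): (18 of them)
  2-simplices (12): (12 of them)

giving chain groups C_0 ≅ Z^7, C_1 ≅ Z^18, C_2 ≅ Z^12.

Boundary ∂_1: C_1 → C_0 sends each edge [p,q] (with p < q) to q − p. For instance
  ∂[v_1,v_5] = [v_5] − [v_1].
The resulting 7×18 matrix has rank 6, and its Smith normal form has invariant factors (1,1,1,1,1,1).

The boundary map ∂_2: C_2 → C_1 sends each 2-simplex [p,q,r] to [q,r] − [p,r] + [p,q]. For instance
  ∂[v_3,v_5,v_6] = [v_5,v_6] − [v_3,v_6] + [v_3,v_5],
  ∂[v_1,v_4,v_5] = [v_4,v_5] − [v_1,v_5] + [v_1,v_4].
As a 18×12 matrix over Z this has rank 12, with invariant factors (1,1,1,1,1,1,1,1,1,1,1,2).

Reading off H_k = ker ∂_k / im ∂_{k+1}:

  H_0: rank C_0 − rank ∂_1 = 7 − 6 = 1, and the invariant factors of ∂_1 are all 1, so H_0 = Z.
  H_1: rank ker ∂_1 − rank ∂_2 = (18 − 6) − 12 = 0, and ∂_2 has invariant factor 2 > 1, so H_1 = Z_2.
  H_2: rank ker ∂_2 − rank ∂_3 = (12 − 12) − 0 = 0, and there is no ∂_3, so H_2 = 0.

(K is a triangulation of the real projective plane RP^2.)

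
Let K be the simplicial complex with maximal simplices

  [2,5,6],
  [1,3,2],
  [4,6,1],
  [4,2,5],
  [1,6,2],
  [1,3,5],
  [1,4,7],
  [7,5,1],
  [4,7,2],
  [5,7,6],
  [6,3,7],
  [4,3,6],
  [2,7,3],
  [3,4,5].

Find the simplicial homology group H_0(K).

K has 7 vertices, 21 edges, 14 triangles.
rank ∂_0 = 0, rank ∂_1 = 6 ⇒ b_0 = 7 − 0 − 6 = 1; all invariant factors of ∂_1 are 1 so no torsion. So H_0 = Z.

H_0 ≅ Z.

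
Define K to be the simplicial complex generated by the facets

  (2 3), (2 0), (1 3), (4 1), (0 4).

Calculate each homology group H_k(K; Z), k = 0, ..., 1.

We work with the vertex ordering 0 < 1 < 2 < 3 < 4. The simplices of K, each written with vertices in increasing order, are:

  0-simplices (5): [0], [1], [2], [3], [4]
  1-simplices (5): [0,2], [0,4], [1,3], [1,4], [2,3]

Hence C_0 ≅ Z^5, C_1 ≅ Z^5.

The boundary map ∂_1: C_1 → C_0 is given by ∂[p,q] = [q] − [p]. For instance
  ∂[0,2] = [2] − [0].
The 5×5 boundary matrix has rank 4 and Smith normal form diag(1,1,1,1).

Computing H_k = (kernel of ∂_k) / (image of ∂_{k+1}):

  H_0: rank C_0 − rank ∂_1 = 5 − 4 = 1, and the invariant factors of ∂_1 are all 1, so H_0 ≅ Z.
  H_1: rank ker ∂_1 − rank ∂_2 = (5 − 4) − 0 = 1, and there is no ∂_2, so H_1 ≅ Z.

H_0 ≅ Z,  H_1 ≅ Z.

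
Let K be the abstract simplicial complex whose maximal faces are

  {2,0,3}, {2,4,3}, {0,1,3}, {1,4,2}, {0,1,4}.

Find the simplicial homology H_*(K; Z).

Take the total order 0 < 1 < 2 < 3 < 4 on the vertex set. Then K (dimension 2) consists of the simplices:

  0-simplices (5): [0], [1], [2], [3], [4]
  1-simplices (10): [0,1], [0,2], [0,3], [0,4], [1,2], [1,3], [1,4], [2,3], [2,4], [3,4]
  2-simplices (5): [0,1,3], [0,1,4], [0,2,3], [1,2,4], [2,3,4]

so the chain groups are C_0 ≅ Z^5, C_1 ≅ Z^10, C_2 ≅ Z^5.

∂_1: C_1 → C_0 maps an edge to its endpoints' difference, ∂[p,q] = q − p. For instance
  ∂[0,4] = [4] − [0].
The 5×10 boundary matrix has rank 4 and Smith normal form diag(1,1,1,1).

Boundary ∂_2: C_2 → C_1 maps a triangle to the signed sum of its edges. For instance
  ∂[0,2,3] = [2,3] − [0,3] + [0,2],
  ∂[0,1,3] = [1,3] − [0,3] + [0,1].
This gives a 10×5 integer matrix of rank 5; reducing to Smith normal form yields diagonal entries (1,1,1,1,1).

Now H_k = ker ∂_k / im ∂_{k+1}, so:

  H_0: rank C_0 − rank ∂_1 = 5 − 4 = 1, and the invariant factors of ∂_1 are all 1, so H_0 ≅ Z.
  H_1: rank ker ∂_1 − rank ∂_2 = (10 − 4) − 5 = 1, and the invariant factors of ∂_2 are all 1, so H_1 ≅ Z.
  H_2: rank ker ∂_2 − rank ∂_3 = (5 − 5) − 0 = 0, and there is no ∂_3, so H_2 ≅ 0.

H_0 = Z,  H_1 = Z,  H_2 = 0.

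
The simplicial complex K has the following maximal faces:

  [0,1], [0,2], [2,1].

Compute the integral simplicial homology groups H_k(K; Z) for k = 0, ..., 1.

Fix the vertex order 0 < 1 < 2 and write every simplex with vertices in increasing order. Then dim K = 1 and the simplices of K are:

  0-simplices (3): [0], [1], [2]
  1-simplices (3): [0,1], [0,2], [1,2]

giving chain groups C_0 ≅ Z^3, C_1 ≅ Z^3.

Boundary ∂_1: C_1 → C_0 maps an edge to its endpoints' difference, ∂[p,q] = q − p.
As a 3×3 matrix over Z this has rank 2, with invariant factors (1,1).

Now H_k = ker ∂_k / im ∂_{k+1}, so:

  H_0: rank C_0 − rank ∂_1 = 3 − 2 = 1, and the invariant factors of ∂_1 are all 1, so H_0 = Z.
  H_1: rank ker ∂_1 − rank ∂_2 = (3 − 2) − 0 = 1, and there is no ∂_2, so H_1 = Z.

H_0 = Z,  H_1 = Z.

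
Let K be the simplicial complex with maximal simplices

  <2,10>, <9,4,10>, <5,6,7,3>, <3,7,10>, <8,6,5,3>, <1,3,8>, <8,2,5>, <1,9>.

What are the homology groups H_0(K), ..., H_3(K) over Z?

Fix the vertex order 1 < 2 < 3 < 4 < 5 < 6 < 7 < 8 < 9 < 10 and write every simplex with vertices in increasing order. Then dim K = 3 and the simplices of K are:

  0-simplices (10): [1], [2], [3], [4], [5], [6], [7], [8], [9], [10]
  1-simplices (20): [1,3], [1,8], [1,9], [2,5], [2,8], [2,10], [3,5], [3,6], [3,7], [3,8], [3,10], [4,9], [4,10], [5,6], [5,7], [5,8], [6,7], [6,8], [7,10], [9,10]
  2-simplices (11): [1,3,8], [2,5,8], [3,5,6], [3,5,7], [3,5,8], [3,6,7], [3,6,8], [3,7,10], [4,9,10], [5,6,7], [5,6,8]
  3-simplices (2): [3,5,6,7], [3,5,6,8]

giving chain groups C_0 ≅ Z^10, C_1 ≅ Z^20, C_2 ≅ Z^11, C_3 ≅ Z^2.

The boundary map ∂_1: C_1 → C_0 is given by ∂[p,q] = [q] − [p]. For instance
  ∂[5,6] = [6] − [5].
The resulting 10×20 matrix has rank 9, and its Smith normal form has invariant factors (1,1,1,1,1,1,1,1,1).

The boundary map ∂_2: C_2 → C_1 sends each 2-simplex [p,q,r] to [q,r] − [p,r] + [p,q]. For instance
  ∂[5,6,8] = [6,8] − [5,8] + [5,6],
  ∂[1,3,8] = [3,8] − [1,8] + [1,3].
As a 20×11 matrix over Z this has rank 9, with invariant factors (1,1,1,1,1,1,1,1,1).

The boundary map ∂_3: C_3 → C_2 sends each 3-simplex σ to the alternating sum Σ_i (−1)^i (σ with its i-th vertex removed). For instance
  ∂[3,5,6,8] = [5,6,8] − [3,6,8] + [3,5,8] − [3,5,6],
  ∂[3,5,6,7] = [5,6,7] − [3,6,7] + [3,5,7] − [3,5,6].
As a 11×2 matrix over Z this has rank 2, with invariant factors (1,1).

Computing H_k = (kernel of ∂_k) / (image of ∂_{k+1}):

  H_0: rank C_0 − rank ∂_1 = 10 − 9 = 1, and the invariant factors of ∂_1 are all 1, so H_0 = Z.
  H_1: rank ker ∂_1 − rank ∂_2 = (20 − 9) − 9 = 2, and the invariant factors of ∂_2 are all 1, so H_1 = Z^2.
  H_2: rank ker ∂_2 − rank ∂_3 = (11 − 9) − 2 = 0, and the invariant factors of ∂_3 are all 1, so H_2 = 0.
  H_3: rank ker ∂_3 − rank ∂_4 = (2 − 2) − 0 = 0, and there is no ∂_4, so H_3 = 0.

H_0 ≅ Z,  H_1 ≅ Z^2,  H_2 = 0,  H_3 = 0.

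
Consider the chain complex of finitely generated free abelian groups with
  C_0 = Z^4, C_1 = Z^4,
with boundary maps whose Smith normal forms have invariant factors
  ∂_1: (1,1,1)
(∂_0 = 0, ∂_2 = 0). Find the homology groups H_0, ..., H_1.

H_0 = Z,  H_1 = Z.

H_0: b_0 = 4 − 0 − 3 = 1; torsion from ∂_1 factors > 1: none. So H_0 = Z.
H_1: b_1 = 4 − 3 − 0 = 1; torsion from ∂_2 factors > 1: none. So H_1 = Z.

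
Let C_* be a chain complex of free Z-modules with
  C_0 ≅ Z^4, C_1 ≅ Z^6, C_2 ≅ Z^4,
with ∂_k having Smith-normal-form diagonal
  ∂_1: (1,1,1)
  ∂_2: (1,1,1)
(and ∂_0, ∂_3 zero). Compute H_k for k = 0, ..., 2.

H_0: b_0 = 4 − 0 − 3 = 1; torsion from ∂_1 factors > 1: none. So H_0 ≅ Z.
H_1: b_1 = 6 − 3 − 3 = 0; torsion from ∂_2 factors > 1: none. So H_1 ≅ 0.
H_2: b_2 = 4 − 3 − 0 = 1; torsion from ∂_3 factors > 1: none. So H_2 ≅ Z.

H_0 ≅ Z,  H_1 = 0,  H_2 ≅ Z.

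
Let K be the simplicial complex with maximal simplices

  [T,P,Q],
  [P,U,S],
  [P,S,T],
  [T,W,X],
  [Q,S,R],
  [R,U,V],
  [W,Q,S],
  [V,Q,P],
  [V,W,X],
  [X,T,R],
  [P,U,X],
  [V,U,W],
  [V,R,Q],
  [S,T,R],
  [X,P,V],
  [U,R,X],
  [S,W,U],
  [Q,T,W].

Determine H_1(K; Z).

K has 9 vertices, 27 edges, 18 triangles.
rank ∂_1 = 8, rank ∂_2 = 18 ⇒ b_1 = 27 − 8 − 18 = 1; ∂_2 has invariant factor(s) [2] giving torsion. So H_1 = Z ⊕ Z/2Z.

H_1 ≅ Z ⊕ Z/2Z.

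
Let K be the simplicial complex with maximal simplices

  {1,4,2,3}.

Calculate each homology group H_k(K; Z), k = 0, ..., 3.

H_0 ≅ Z,  H_1 = 0,  H_2 = 0,  H_3 = 0.

Take the total order 1 < 2 < 3 < 4 on the vertex set. Then K (dimension 3) consists of the simplices:

  0-simplices (4): [1], [2], [3], [4]
  1-simplices (6): [1,2], [1,3], [1,4], [2,3], [2,4], [3,4]
  2-simplices (4): [1,2,3], [1,2,4], [1,3,4], [2,3,4]
  3-simplices (1): [1,2,3,4]

giving chain groups C_0 ≅ Z^4, C_1 ≅ Z^6, C_2 ≅ Z^4, C_3 ≅ Z^1.

Boundary ∂_1: C_1 → C_0 maps an edge to its endpoints' difference, ∂[p,q] = q − p. For instance
  ∂[2,4] = [4] − [2].
This gives a 4×6 integer matrix of rank 3; reducing to Smith normal form yields diagonal entries (1,1,1).

The boundary map ∂_2: C_2 → C_1 acts by ∂[p,q,r] = [q,r] − [p,r] + [p,q]. For instance
  ∂[2,3,4] = [3,4] − [2,4] + [2,3],
  ∂[1,2,4] = [2,4] − [1,4] + [1,2].
The 6×4 boundary matrix has rank 3 and Smith normal form diag(1,1,1).

∂_3: C_3 → C_2 sends each 3-simplex σ to the alternating sum Σ_i (−1)^i (σ with its i-th vertex removed). For instance
  ∂[1,2,3,4] = [2,3,4] − [1,3,4] + [1,2,4] − [1,2,3].
The resulting 4×1 matrix has rank 1, and its Smith normal form has invariant factors (1).

Reading off H_k = ker ∂_k / im ∂_{k+1}:

  H_0: rank C_0 − rank ∂_1 = 4 − 3 = 1, and the invariant factors of ∂_1 are all 1, so H_0 = Z.
  H_1: rank ker ∂_1 − rank ∂_2 = (6 − 3) − 3 = 0, and the invariant factors of ∂_2 are all 1, so H_1 = 0.
  H_2: rank ker ∂_2 − rank ∂_3 = (4 − 3) − 1 = 0, and the invariant factors of ∂_3 are all 1, so H_2 = 0.
  H_3: rank ker ∂_3 − rank ∂_4 = (1 − 1) − 0 = 0, and there is no ∂_4, so H_3 = 0.

As a check, the Euler characteristic is 4 − 6 + 4 − 1 = 1, which agrees with 1 − 0 + 0 − 0 = 1.
(K is a triangulation of the 3-simplex.)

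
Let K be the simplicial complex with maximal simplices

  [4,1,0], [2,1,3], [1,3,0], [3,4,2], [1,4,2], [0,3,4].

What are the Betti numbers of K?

Take the total order 0 < 1 < 2 < 3 < 4 on the vertex set. Then K (dimension 2) consists of the simplices:

  0-simplices (5): [0], [1], [2], [3], [4]
  1-simplices (9): [0,1], [0,3], [0,4], [1,2], [1,3], [1,4], [2,3], [2,4], [3,4]
  2-simplices (6): [0,1,3], [0,1,4], [0,3,4], [1,2,3], [1,2,4], [2,3,4]

Hence C_0 ≅ Z^5, C_1 ≅ Z^9, C_2 ≅ Z^6.

The boundary map ∂_1: C_1 → C_0 maps an edge to its endpoints' difference, ∂[p,q] = q − p. For instance
  ∂[2,3] = [3] − [2].
The resulting 5×9 matrix has rank 4, and its Smith normal form has invariant factors (1,1,1,1).

Boundary ∂_2: C_2 → C_1 sends each 2-simplex [p,q,r] to [q,r] − [p,r] + [p,q]. For instance
  ∂[1,2,4] = [2,4] − [1,4] + [1,2],
  ∂[0,1,3] = [1,3] − [0,3] + [0,1].
As a 9×6 matrix over Z this has rank 5, with invariant factors (1,1,1,1,1).

Reading off H_k = ker ∂_k / im ∂_{k+1}:

  H_0: rank C_0 − rank ∂_1 = 5 − 4 = 1, and the invariant factors of ∂_1 are all 1, so H_0 ≅ Z.
  H_1: rank ker ∂_1 − rank ∂_2 = (9 − 4) − 5 = 0, and the invariant factors of ∂_2 are all 1, so H_1 ≅ 0.
  H_2: rank ker ∂_2 − rank ∂_3 = (6 − 5) − 0 = 1, and there is no ∂_3, so H_2 ≅ Z.

As a check, the Euler characteristic is 5 − 9 + 6 = 2, which agrees with 1 − 0 + 1 = 2.
(K is a triangulation of the 2-sphere S^2.)

Hence the Betti numbers are b_0 = 1, b_1 = 0, b_2 = 1.

b_0 = 1, b_1 = 0, b_2 = 1.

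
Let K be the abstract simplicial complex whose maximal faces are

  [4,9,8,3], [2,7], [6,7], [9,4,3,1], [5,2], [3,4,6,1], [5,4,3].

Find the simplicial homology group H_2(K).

H_2 ≅ 0.

Order the vertices as 1 < 2 < 3 < 4 < 5 < 6 < 7 < 8 < 9. Listing each simplex with vertices in this order, K has dimension 3 with simplices:

  0-simplices (9): [1], [2], [3], [4], [5], [6], [7], [8], [9]
  1-simplices (17): [1,3], [1,4], [1,6], [1,9], [2,5], [2,7], [3,4], [3,5], [3,6], [3,8], [3,9], [4,5], [4,6], [4,8], [4,9], [6,7], [8,9]
  2-simplices (11): [1,3,4], [1,3,6], [1,3,9], [1,4,6], [1,4,9], [3,4,5], [3,4,6], [3,4,8], [3,4,9], [3,8,9], [4,8,9]
  3-simplices (3): [1,3,4,6], [1,3,4,9], [3,4,8,9]

so the chain groups are C_0 ≅ Z^9, C_1 ≅ Z^17, C_2 ≅ Z^11, C_3 ≅ Z^3.

Boundary ∂_1: C_1 → C_0 sends each edge [p,q] (with p < q) to q − p. For instance
  ∂[1,4] = [4] − [1].
The resulting 9×17 matrix has rank 8, and its Smith normal form has invariant factors (1,1,1,1,1,1,1,1).

The boundary map ∂_2: C_2 → C_1 maps a triangle to the signed sum of its edges. For instance
  ∂[1,3,6] = [3,6] − [1,6] + [1,3],
  ∂[3,8,9] = [8,9] − [3,9] + [3,8].
As a 17×11 matrix over Z this has rank 8, with invariant factors (1,1,1,1,1,1,1,1).

The boundary map ∂_3: C_3 → C_2 sends each 3-simplex σ to the alternating sum Σ_i (−1)^i (σ with its i-th vertex removed). For instance
  ∂[1,3,4,9] = [3,4,9] − [1,4,9] + [1,3,9] − [1,3,4],
  ∂[1,3,4,6] = [3,4,6] − [1,4,6] + [1,3,6] − [1,3,4].
The resulting 11×3 matrix has rank 3, and its Smith normal form has invariant factors (1,1,1).

Reading off H_k = ker ∂_k / im ∂_{k+1}:

  H_2: rank ker ∂_2 − rank ∂_3 = (11 − 8) − 3 = 0, and the invariant factors of ∂_3 are all 1, so H_2 ≅ 0.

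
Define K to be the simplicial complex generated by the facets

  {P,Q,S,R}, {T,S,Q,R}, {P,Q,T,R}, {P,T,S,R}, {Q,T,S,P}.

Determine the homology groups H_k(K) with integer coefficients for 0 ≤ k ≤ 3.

Order the vertices as P < Q < R < S < T. Listing each simplex with vertices in this order, K has dimension 3 with simplices:

  0-simplices (5): P, Q, R, S, T
  1-simplices (10): PQ, PR, PS, PT, QR, QS, QT, RS, RT, ST
  2-simplices (10): PQR, PQS, PQT, PRS, PRT, PST, QRS, QRT, QST, RST
  3-simplices (5): PQRS, PQRT, PQST, PRST, QRST

giving chain groups C_0 ≅ Z^5, C_1 ≅ Z^10, C_2 ≅ Z^10, C_3 ≅ Z^5.

∂_1: C_1 → C_0 sends each edge [p,q] (with p < q) to q − p. For instance
  ∂PS = S − P.
This gives a 5×10 integer matrix of rank 4; reducing to Smith normal form yields diagonal entries (1,1,1,1).

The boundary map ∂_2: C_2 → C_1 acts by ∂[p,q,r] = [q,r] − [p,r] + [p,q]. For instance
  ∂QRT = RT − QT + QR,
  ∂PQS = QS − PS + PQ.
As a 10×10 matrix over Z this has rank 6, with invariant factors (1,1,1,1,1,1).

Boundary ∂_3: C_3 → C_2 sends each 3-simplex σ to the alternating sum Σ_i (−1)^i (σ with its i-th vertex removed). For instance
  ∂PQRS = QRS − PRS + PQS − PQR,
  ∂PRST = RST − PST + PRT − PRS.
As a 10×5 matrix over Z this has rank 4, with invariant factors (1,1,1,1).

Now H_k = ker ∂_k / im ∂_{k+1}, so:

  H_0: rank C_0 − rank ∂_1 = 5 − 4 = 1, and the invariant factors of ∂_1 are all 1, so H_0 = Z.
  H_1: rank ker ∂_1 − rank ∂_2 = (10 − 4) − 6 = 0, and the invariant factors of ∂_2 are all 1, so H_1 = 0.
  H_2: rank ker ∂_2 − rank ∂_3 = (10 − 6) − 4 = 0, and the invariant factors of ∂_3 are all 1, so H_2 = 0.
  H_3: rank ker ∂_3 − rank ∂_4 = (5 − 4) − 0 = 1, and there is no ∂_4, so H_3 = Z.

(K is a triangulation of the 3-sphere S^3.)

H_0 = Z,  H_1 = 0,  H_2 = 0,  H_3 = Z.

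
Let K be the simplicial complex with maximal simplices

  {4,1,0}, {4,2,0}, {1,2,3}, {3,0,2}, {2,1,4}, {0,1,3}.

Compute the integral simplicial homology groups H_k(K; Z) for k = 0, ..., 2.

H_0 = Z,  H_1 = 0,  H_2 = Z.

Order the vertices as 0 < 1 < 2 < 3 < 4. Listing each simplex with vertices in this order, K has dimension 2 with simplices:

  0-simplices (5): [0], [1], [2], [3], [4]
  1-simplices (9): [0,1], [0,2], [0,3], [0,4], [1,2], [1,3], [1,4], [2,3], [2,4]
  2-simplices (6): [0,1,3], [0,1,4], [0,2,3], [0,2,4], [1,2,3], [1,2,4]

giving chain groups C_0 ≅ Z^5, C_1 ≅ Z^9, C_2 ≅ Z^6.

The boundary map ∂_1: C_1 → C_0 sends each edge [p,q] (with p < q) to q − p. For instance
  ∂[2,3] = [3] − [2].
The 5×9 boundary matrix has rank 4 and Smith normal form diag(1,1,1,1).

Boundary ∂_2: C_2 → C_1 maps a triangle to the signed sum of its edges. For instance
  ∂[1,2,3] = [2,3] − [1,3] + [1,2],
  ∂[0,2,4] = [2,4] − [0,4] + [0,2].
The resulting 9×6 matrix has rank 5, and its Smith normal form has invariant factors (1,1,1,1,1).

From H_k ≅ ker(∂_k) / im(∂_{k+1}) we obtain:

  H_0: rank C_0 − rank ∂_1 = 5 − 4 = 1, and the invariant factors of ∂_1 are all 1, so H_0 ≅ Z.
  H_1: rank ker ∂_1 − rank ∂_2 = (9 − 4) − 5 = 0, and the invariant factors of ∂_2 are all 1, so H_1 ≅ 0.
  H_2: rank ker ∂_2 − rank ∂_3 = (6 − 5) − 0 = 1, and there is no ∂_3, so H_2 ≅ Z.

As a check, the Euler characteristic is 5 − 9 + 6 = 2, which agrees with 1 − 0 + 1 = 2.
(K is a triangulation of the 2-sphere S^2.)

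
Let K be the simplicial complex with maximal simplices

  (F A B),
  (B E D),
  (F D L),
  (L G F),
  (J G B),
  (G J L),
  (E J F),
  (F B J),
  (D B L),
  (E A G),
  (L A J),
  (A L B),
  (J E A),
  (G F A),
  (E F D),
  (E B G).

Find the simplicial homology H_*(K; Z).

H_0 ≅ Z,  H_1 ≅ Z^2,  H_2 ≅ Z.

We work with the vertex ordering A < B < D < E < F < G < J < L. The simplices of K, each written with vertices in increasing order, are:

  0-simplices (8): A, B, D, E, F, G, J, L
  1-simplices (24): AB, AE, AF, AG, AJ, AL, BD, BE, BF, BG, BJ, BL, DE, DF, DL, EF, EG, EJ, FG, FJ, FL, GJ, GL, JL
  2-simplices (16): ABF, ABL, AEG, AEJ, AFG, AJL, BDE, BDL, BEG, BFJ, BGJ, DEF, DFL, EFJ, FGL, GJL

giving chain groups C_0 ≅ Z^8, C_1 ≅ Z^24, C_2 ≅ Z^16.

The boundary map ∂_1: C_1 → C_0 is given by ∂[p,q] = [q] − [p].
The resulting 8×24 matrix has rank 7, and its Smith normal form has invariant factors (1,1,1,1,1,1,1).

∂_2: C_2 → C_1 maps a triangle to the signed sum of its edges. For instance
  ∂DFL = FL − DL + DF,
  ∂FGL = GL − FL + FG.
As a 24×16 matrix over Z this has rank 15, with invariant factors (1,1,1,1,1,1,1,1,1,1,1,1,1,1,1).

Now H_k = ker ∂_k / im ∂_{k+1}, so:

  H_0: rank C_0 − rank ∂_1 = 8 − 7 = 1, and the invariant factors of ∂_1 are all 1, so H_0 = Z.
  H_1: rank ker ∂_1 − rank ∂_2 = (24 − 7) − 15 = 2, and the invariant factors of ∂_2 are all 1, so H_1 = Z^2.
  H_2: rank ker ∂_2 − rank ∂_3 = (16 − 15) − 0 = 1, and there is no ∂_3, so H_2 = Z.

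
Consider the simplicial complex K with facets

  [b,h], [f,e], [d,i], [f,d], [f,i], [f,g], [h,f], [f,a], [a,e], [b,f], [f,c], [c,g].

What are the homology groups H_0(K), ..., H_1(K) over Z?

Fix the vertex order a < b < c < d < e < f < g < h < i and write every simplex with vertices in increasing order. Then dim K = 1 and the simplices of K are:

  0-simplices (9): a, b, c, d, e, f, g, h, i
  1-simplices (12): ae, af, bf, bh, cf, cg, df, di, ef, fg, fh, fi

giving chain groups C_0 ≅ Z^9, C_1 ≅ Z^12.

∂_1: C_1 → C_0 maps an edge to its endpoints' difference, ∂[p,q] = q − p. For instance
  ∂ae = e − a.
The resulting 9×12 matrix has rank 8, and its Smith normal form has invariant factors (1,1,1,1,1,1,1,1).

Now H_k = ker ∂_k / im ∂_{k+1}, so:

  H_0: rank C_0 − rank ∂_1 = 9 − 8 = 1, and the invariant factors of ∂_1 are all 1, so H_0 ≅ Z.
  H_1: rank ker ∂_1 − rank ∂_2 = (12 − 8) − 0 = 4, and there is no ∂_2, so H_1 ≅ Z^4.

H_0 ≅ Z,  H_1 ≅ Z^4.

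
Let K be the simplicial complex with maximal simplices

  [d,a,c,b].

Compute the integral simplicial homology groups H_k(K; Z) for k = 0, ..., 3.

H_0 = Z,  H_1 = 0,  H_2 = 0,  H_3 = 0.

We work with the vertex ordering a < b < c < d. The simplices of K, each written with vertices in increasing order, are:

  0-simplices (4): a, b, c, d
  1-simplices (6): ab, ac, ad, bc, bd, cd
  2-simplices (4): abc, abd, acd, bcd
  3-simplices (1): abcd

so the chain groups are C_0 ≅ Z^4, C_1 ≅ Z^6, C_2 ≅ Z^4, C_3 ≅ Z^1.

Boundary ∂_1: C_1 → C_0 sends each edge [p,q] (with p < q) to q − p.
This gives a 4×6 integer matrix of rank 3; reducing to Smith normal form yields diagonal entries (1,1,1).

∂_2: C_2 → C_1 acts by ∂[p,q,r] = [q,r] − [p,r] + [p,q]. For instance
  ∂abd = bd − ad + ab,
  ∂abc = bc − ac + ab.
The 6×4 boundary matrix has rank 3 and Smith normal form diag(1,1,1).

Boundary ∂_3: C_3 → C_2 sends each 3-simplex σ to the alternating sum Σ_i (−1)^i (σ with its i-th vertex removed). For instance
  ∂abcd = bcd − acd + abd − abc.
The resulting 4×1 matrix has rank 1, and its Smith normal form has invariant factors (1).

Reading off H_k = ker ∂_k / im ∂_{k+1}:

  H_0: rank C_0 − rank ∂_1 = 4 − 3 = 1, and the invariant factors of ∂_1 are all 1, so H_0 ≅ Z.
  H_1: rank ker ∂_1 − rank ∂_2 = (6 − 3) − 3 = 0, and the invariant factors of ∂_2 are all 1, so H_1 ≅ 0.
  H_2: rank ker ∂_2 − rank ∂_3 = (4 − 3) − 1 = 0, and the invariant factors of ∂_3 are all 1, so H_2 ≅ 0.
  H_3: rank ker ∂_3 − rank ∂_4 = (1 − 1) − 0 = 0, and there is no ∂_4, so H_3 ≅ 0.

As a check, the Euler characteristic is 4 − 6 + 4 − 1 = 1, which agrees with 1 − 0 + 0 − 0 = 1.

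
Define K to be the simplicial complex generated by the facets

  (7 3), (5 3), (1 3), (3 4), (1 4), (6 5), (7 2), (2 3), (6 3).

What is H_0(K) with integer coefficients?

Take the total order 1 < 2 < 3 < 4 < 5 < 6 < 7 on the vertex set. Then K (dimension 1) consists of the simplices:

  0-simplices (7): [1], [2], [3], [4], [5], [6], [7]
  1-simplices (9): [1,3], [1,4], [2,3], [2,7], [3,4], [3,5], [3,6], [3,7], [5,6]

so the chain groups are C_0 ≅ Z^7, C_1 ≅ Z^9.

The boundary map ∂_1: C_1 → C_0 sends each edge [p,q] (with p < q) to q − p.
The 7×9 boundary matrix has rank 6 and Smith normal form diag(1,1,1,1,1,1).

Now H_k = ker ∂_k / im ∂_{k+1}, so:

  H_0: rank C_0 − rank ∂_1 = 7 − 6 = 1, and the invariant factors of ∂_1 are all 1, so H_0 = Z.

H_0 ≅ Z.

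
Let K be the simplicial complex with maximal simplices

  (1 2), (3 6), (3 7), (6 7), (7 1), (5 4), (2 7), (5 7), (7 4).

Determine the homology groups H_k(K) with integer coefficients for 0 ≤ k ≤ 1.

H_0 ≅ Z,  H_1 ≅ Z^3.

Fix the vertex order 1 < 2 < 3 < 4 < 5 < 6 < 7 and write every simplex with vertices in increasing order. Then dim K = 1 and the simplices of K are:

  0-simplices (7): [1], [2], [3], [4], [5], [6], [7]
  1-simplices (9): [1,2], [1,7], [2,7], [3,6], [3,7], [4,5], [4,7], [5,7], [6,7]

Hence C_0 ≅ Z^7, C_1 ≅ Z^9.

∂_1: C_1 → C_0 sends each edge [p,q] (with p < q) to q − p.
This gives a 7×9 integer matrix of rank 6; reducing to Smith normal form yields diagonal entries (1,1,1,1,1,1).

Now H_k = ker ∂_k / im ∂_{k+1}, so:

  H_0: rank C_0 − rank ∂_1 = 7 − 6 = 1, and the invariant factors of ∂_1 are all 1, so H_0 ≅ Z.
  H_1: rank ker ∂_1 − rank ∂_2 = (9 − 6) − 0 = 3, and there is no ∂_2, so H_1 ≅ Z^3.

As a check, the Euler characteristic is 7 − 9 = -2, which agrees with 1 − 3 = -2.
(K is a triangulation of a wedge of 3 circles.)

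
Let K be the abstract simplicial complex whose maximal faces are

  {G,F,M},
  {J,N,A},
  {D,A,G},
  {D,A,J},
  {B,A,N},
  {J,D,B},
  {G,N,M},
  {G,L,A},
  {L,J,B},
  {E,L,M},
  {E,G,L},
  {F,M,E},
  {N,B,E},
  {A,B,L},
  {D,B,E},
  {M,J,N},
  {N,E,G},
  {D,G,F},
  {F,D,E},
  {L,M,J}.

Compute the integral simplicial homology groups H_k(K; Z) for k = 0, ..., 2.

Take the total order A < B < D < E < F < G < J < L < M < N on the vertex set. Then K (dimension 2) consists of the simplices:

  0-simplices (10): A, B, D, E, F, G, J, L, M, N
  1-simplices (30): AB, AD, AG, AJ, AL, AN, BD, BE, BJ, BL, BN, DE, DF, DG, DJ, EF, EG, EL, EM, EN, FG, FM, GL, GM, GN, JL, JM, JN, LM, MN
  2-simplices (20): ABL, ABN, ADG, ADJ, AGL, AJN, BDE, BDJ, BEN, BJL, DEF, DFG, EFM, EGL, EGN, ELM, FGM, GMN, JLM, JMN

giving chain groups C_0 ≅ Z^10, C_1 ≅ Z^30, C_2 ≅ Z^20.

The boundary map ∂_1: C_1 → C_0 maps an edge to its endpoints' difference, ∂[p,q] = q − p. For instance
  ∂EN = N − E.
As a 10×30 matrix over Z this has rank 9, with invariant factors (1,1,1,1,1,1,1,1,1).

Boundary ∂_2: C_2 → C_1 maps a triangle to the signed sum of its edges. For instance
  ∂EFM = FM − EM + EF,
  ∂AGL = GL − AL + AG.
The resulting 30×20 matrix has rank 20, and its Smith normal form has invariant factors (1,1,1,1,1,1,1,1,1,1,1,1,1,1,1,1,1,1,1,2).

Now H_k = ker ∂_k / im ∂_{k+1}, so:

  H_0: rank C_0 − rank ∂_1 = 10 − 9 = 1, and the invariant factors of ∂_1 are all 1, so H_0 ≅ Z.
  H_1: rank ker ∂_1 − rank ∂_2 = (30 − 9) − 20 = 1, and ∂_2 has invariant factor 2 > 1, so H_1 ≅ Z ⊕ Z/2.
  H_2: rank ker ∂_2 − rank ∂_3 = (20 − 20) − 0 = 0, and there is no ∂_3, so H_2 ≅ 0.

H_0 ≅ Z,  H_1 ≅ Z ⊕ Z/2,  H_2 = 0.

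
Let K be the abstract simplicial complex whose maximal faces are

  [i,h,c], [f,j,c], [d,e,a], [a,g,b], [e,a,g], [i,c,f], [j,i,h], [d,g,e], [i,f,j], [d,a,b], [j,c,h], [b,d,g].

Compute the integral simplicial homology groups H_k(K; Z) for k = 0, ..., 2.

H_0 ≅ Z^2,  H_1 = 0,  H_2 ≅ Z^2.

Take the total order a < b < c < d < e < f < g < h < i < j on the vertex set. Then K (dimension 2) consists of the simplices:

  0-simplices (10): a, b, c, d, e, f, g, h, i, j
  1-simplices (18): ab, ad, ae, ag, bd, bg, cf, ch, ci, cj, de, dg, eg, fi, fj, hi, hj, ij
  2-simplices (12): abd, abg, ade, aeg, bdg, cfi, cfj, chi, chj, deg, fij, hij

so the chain groups are C_0 ≅ Z^10, C_1 ≅ Z^18, C_2 ≅ Z^12.

∂_1: C_1 → C_0 is given by ∂[p,q] = [q] − [p].
As a 10×18 matrix over Z this has rank 8, with invariant factors (1,1,1,1,1,1,1,1).

The boundary map ∂_2: C_2 → C_1 maps a triangle to the signed sum of its edges. For instance
  ∂abg = bg − ag + ab,
  ∂deg = eg − dg + de.
This gives a 18×12 integer matrix of rank 10; reducing to Smith normal form yields diagonal entries (1,1,1,1,1,1,1,1,1,1).

From H_k ≅ ker(∂_k) / im(∂_{k+1}) we obtain:

  H_0: rank C_0 − rank ∂_1 = 10 − 8 = 2, and the invariant factors of ∂_1 are all 1, so H_0 = Z^2.
  H_1: rank ker ∂_1 − rank ∂_2 = (18 − 8) − 10 = 0, and the invariant factors of ∂_2 are all 1, so H_1 = 0.
  H_2: rank ker ∂_2 − rank ∂_3 = (12 − 10) − 0 = 2, and there is no ∂_3, so H_2 = Z^2.

(K is a triangulation of the disjoint union of the 2-sphere S^2 and the 2-sphere S^2.)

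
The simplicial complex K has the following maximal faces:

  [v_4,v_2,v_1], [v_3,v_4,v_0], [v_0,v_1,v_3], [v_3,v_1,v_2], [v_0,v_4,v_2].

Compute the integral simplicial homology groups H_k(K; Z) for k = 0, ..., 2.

Order the vertices as v_0 < v_1 < v_2 < v_3 < v_4. Listing each simplex with vertices in this order, K has dimension 2 with simplices:

  0-simplices (5): [v_0], [v_1], [v_2], [v_3], [v_4]
  1-simplices (10): [v_0,v_1], [v_0,v_2], [v_0,v_3], [v_0,v_4], [v_1,v_2], [v_1,v_3], [v_1,v_4], [v_2,v_3], [v_2,v_4], [v_3,v_4]
  2-simplices (5): [v_0,v_1,v_3], [v_0,v_2,v_4], [v_0,v_3,v_4], [v_1,v_2,v_3], [v_1,v_2,v_4]

so the chain groups are C_0 ≅ Z^5, C_1 ≅ Z^10, C_2 ≅ Z^5.

The boundary map ∂_1: C_1 → C_0 sends each edge [p,q] (with p < q) to q − p. For instance
  ∂[v_1,v_3] = [v_3] − [v_1].
This gives a 5×10 integer matrix of rank 4; reducing to Smith normal form yields diagonal entries (1,1,1,1).

∂_2: C_2 → C_1 sends each 2-simplex [p,q,r] to [q,r] − [p,r] + [p,q]. For instance
  ∂[v_0,v_1,v_3] = [v_1,v_3] − [v_0,v_3] + [v_0,v_1],
  ∂[v_0,v_3,v_4] = [v_3,v_4] − [v_0,v_4] + [v_0,v_3].
The resulting 10×5 matrix has rank 5, and its Smith normal form has invariant factors (1,1,1,1,1).

Computing H_k = (kernel of ∂_k) / (image of ∂_{k+1}):

  H_0: rank C_0 − rank ∂_1 = 5 − 4 = 1, and the invariant factors of ∂_1 are all 1, so H_0 = Z.
  H_1: rank ker ∂_1 − rank ∂_2 = (10 − 4) − 5 = 1, and the invariant factors of ∂_2 are all 1, so H_1 = Z.
  H_2: rank ker ∂_2 − rank ∂_3 = (5 − 5) − 0 = 0, and there is no ∂_3, so H_2 = 0.

H_0 = Z,  H_1 = Z,  H_2 = 0.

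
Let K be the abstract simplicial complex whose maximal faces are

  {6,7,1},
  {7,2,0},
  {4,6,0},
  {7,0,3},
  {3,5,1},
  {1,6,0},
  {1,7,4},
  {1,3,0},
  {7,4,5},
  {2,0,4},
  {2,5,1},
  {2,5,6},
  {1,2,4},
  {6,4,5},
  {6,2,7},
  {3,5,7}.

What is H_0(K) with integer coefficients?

H_0 = Z.

K has 8 vertices, 24 edges, 16 triangles.
rank ∂_0 = 0, rank ∂_1 = 7 ⇒ b_0 = 8 − 0 − 7 = 1; all invariant factors of ∂_1 are 1 so no torsion. So H_0 ≅ Z.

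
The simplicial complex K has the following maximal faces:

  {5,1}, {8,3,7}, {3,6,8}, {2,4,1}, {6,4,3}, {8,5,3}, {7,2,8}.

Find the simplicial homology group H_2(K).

K has 8 vertices, 15 edges, 6 triangles.
rank ∂_2 = 6, rank ∂_3 = 0 ⇒ b_2 = 6 − 6 − 0 = 0. So H_2 ≅ 0.

H_2 ≅ 0.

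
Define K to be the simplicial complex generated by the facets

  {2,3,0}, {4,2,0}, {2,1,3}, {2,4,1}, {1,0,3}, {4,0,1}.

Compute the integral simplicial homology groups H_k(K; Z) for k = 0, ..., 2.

We work with the vertex ordering 0 < 1 < 2 < 3 < 4. The simplices of K, each written with vertices in increasing order, are:

  0-simplices (5): [0], [1], [2], [3], [4]
  1-simplices (9): [0,1], [0,2], [0,3], [0,4], [1,2], [1,3], [1,4], [2,3], [2,4]
  2-simplices (6): [0,1,3], [0,1,4], [0,2,3], [0,2,4], [1,2,3], [1,2,4]

Hence C_0 ≅ Z^5, C_1 ≅ Z^9, C_2 ≅ Z^6.

∂_1: C_1 → C_0 maps an edge to its endpoints' difference, ∂[p,q] = q − p. For instance
  ∂[0,3] = [3] − [0].
The resulting 5×9 matrix has rank 4, and its Smith normal form has invariant factors (1,1,1,1).

The boundary map ∂_2: C_2 → C_1 sends each 2-simplex [p,q,r] to [q,r] − [p,r] + [p,q]. For instance
  ∂[1,2,4] = [2,4] − [1,4] + [1,2],
  ∂[0,1,3] = [1,3] − [0,3] + [0,1].
The 9×6 boundary matrix has rank 5 and Smith normal form diag(1,1,1,1,1).

Computing H_k = (kernel of ∂_k) / (image of ∂_{k+1}):

  H_0: rank C_0 − rank ∂_1 = 5 − 4 = 1, and the invariant factors of ∂_1 are all 1, so H_0 ≅ Z.
  H_1: rank ker ∂_1 − rank ∂_2 = (9 − 4) − 5 = 0, and the invariant factors of ∂_2 are all 1, so H_1 ≅ 0.
  H_2: rank ker ∂_2 − rank ∂_3 = (6 − 5) − 0 = 1, and there is no ∂_3, so H_2 ≅ Z.

H_0 = Z,  H_1 = 0,  H_2 = Z.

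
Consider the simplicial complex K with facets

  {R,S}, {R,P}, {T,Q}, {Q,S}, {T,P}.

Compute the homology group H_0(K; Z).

H_0 = Z.

We work with the vertex ordering P < Q < R < S < T. The simplices of K, each written with vertices in increasing order, are:

  0-simplices (5): P, Q, R, S, T
  1-simplices (5): PR, PT, QS, QT, RS

so the chain groups are C_0 ≅ Z^5, C_1 ≅ Z^5.

Boundary ∂_1: C_1 → C_0 is given by ∂[p,q] = [q] − [p]. For instance
  ∂QT = T − Q.
As a 5×5 matrix over Z this has rank 4, with invariant factors (1,1,1,1).

Reading off H_k = ker ∂_k / im ∂_{k+1}:

  H_0: rank C_0 − rank ∂_1 = 5 − 4 = 1, and the invariant factors of ∂_1 are all 1, so H_0 ≅ Z.

(K is a triangulation of the circle S^1.)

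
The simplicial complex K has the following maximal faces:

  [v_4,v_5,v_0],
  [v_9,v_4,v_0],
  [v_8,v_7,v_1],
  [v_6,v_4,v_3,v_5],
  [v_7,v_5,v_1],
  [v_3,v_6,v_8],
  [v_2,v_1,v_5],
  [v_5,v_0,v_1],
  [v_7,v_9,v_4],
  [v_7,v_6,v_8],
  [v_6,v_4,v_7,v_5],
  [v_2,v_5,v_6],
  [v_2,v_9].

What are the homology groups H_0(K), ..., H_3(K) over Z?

Order the vertices as v_0 < v_1 < v_2 < v_3 < v_4 < v_5 < v_6 < v_7 < v_8 < v_9. Listing each simplex with vertices in this order, K has dimension 3 with simplices:

  0-simplices (10): [v_0], [v_1], [v_2], [v_3], [v_4], [v_5], [v_6], [v_7], [v_8], [v_9]
  1-simplices (25): (25 of them)
  2-simplices (17): (17 of them)
  3-simplices (2): [v_3,v_4,v_5,v_6], [v_4,v_5,v_6,v_7]

so the chain groups are C_0 ≅ Z^10, C_1 ≅ Z^25, C_2 ≅ Z^17, C_3 ≅ Z^2.

The boundary map ∂_1: C_1 → C_0 maps an edge to its endpoints' difference, ∂[p,q] = q − p. For instance
  ∂[v_1,v_2] = [v_2] − [v_1].
The 10×25 boundary matrix has rank 9 and Smith normal form diag(1,1,1,1,1,1,1,1,1).

∂_2: C_2 → C_1 maps a triangle to the signed sum of its edges. For instance
  ∂[v_6,v_7,v_8] = [v_7,v_8] − [v_6,v_8] + [v_6,v_7],
  ∂[v_4,v_5,v_6] = [v_5,v_6] − [v_4,v_6] + [v_4,v_5].
The 25×17 boundary matrix has rank 15 and Smith normal form diag(1,1,1,1,1,1,1,1,1,1,1,1,1,1,1).

The boundary map ∂_3: C_3 → C_2 sends each 3-simplex σ to the alternating sum Σ_i (−1)^i (σ with its i-th vertex removed). For instance
  ∂[v_4,v_5,v_6,v_7] = [v_5,v_6,v_7] − [v_4,v_6,v_7] + [v_4,v_5,v_7] − [v_4,v_5,v_6],
  ∂[v_3,v_4,v_5,v_6] = [v_4,v_5,v_6] − [v_3,v_5,v_6] + [v_3,v_4,v_6] − [v_3,v_4,v_5].
This gives a 17×2 integer matrix of rank 2; reducing to Smith normal form yields diagonal entries (1,1).

From H_k ≅ ker(∂_k) / im(∂_{k+1}) we obtain:

  H_0: rank C_0 − rank ∂_1 = 10 − 9 = 1, and the invariant factors of ∂_1 are all 1, so H_0 ≅ Z.
  H_1: rank ker ∂_1 − rank ∂_2 = (25 − 9) − 15 = 1, and the invariant factors of ∂_2 are all 1, so H_1 ≅ Z.
  H_2: rank ker ∂_2 − rank ∂_3 = (17 − 15) − 2 = 0, and the invariant factors of ∂_3 are all 1, so H_2 ≅ 0.
  H_3: rank ker ∂_3 − rank ∂_4 = (2 − 2) − 0 = 0, and there is no ∂_4, so H_3 ≅ 0.

H_0 = Z,  H_1 = Z,  H_2 = 0,  H_3 = 0.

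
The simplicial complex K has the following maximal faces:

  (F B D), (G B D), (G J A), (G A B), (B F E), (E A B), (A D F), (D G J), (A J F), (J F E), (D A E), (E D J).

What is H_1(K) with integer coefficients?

H_1 = Z_2.

Order the vertices as A < B < D < E < F < G < J. Listing each simplex with vertices in this order, K has dimension 2 with simplices:

  0-simplices (7): A, B, D, E, F, G, J
  1-simplices (18): AB, AD, AE, AF, AG, AJ, BD, BE, BF, BG, DE, DF, DG, DJ, EF, EJ, FJ, GJ
  2-simplices (12): ABE, ABG, ADE, ADF, AFJ, AGJ, BDF, BDG, BEF, DEJ, DGJ, EFJ

giving chain groups C_0 ≅ Z^7, C_1 ≅ Z^18, C_2 ≅ Z^12.

The boundary map ∂_1: C_1 → C_0 sends each edge [p,q] (with p < q) to q − p. For instance
  ∂DJ = J − D.
The resulting 7×18 matrix has rank 6, and its Smith normal form has invariant factors (1,1,1,1,1,1).

The boundary map ∂_2: C_2 → C_1 maps a triangle to the signed sum of its edges. For instance
  ∂BDF = DF − BF + BD,
  ∂DGJ = GJ − DJ + DG.
The 18×12 boundary matrix has rank 12 and Smith normal form diag(1,1,1,1,1,1,1,1,1,1,1,2).

Computing H_k = (kernel of ∂_k) / (image of ∂_{k+1}):

  H_1: rank ker ∂_1 − rank ∂_2 = (18 − 6) − 12 = 0, and ∂_2 has invariant factor 2 > 1, so H_1 ≅ Z_2.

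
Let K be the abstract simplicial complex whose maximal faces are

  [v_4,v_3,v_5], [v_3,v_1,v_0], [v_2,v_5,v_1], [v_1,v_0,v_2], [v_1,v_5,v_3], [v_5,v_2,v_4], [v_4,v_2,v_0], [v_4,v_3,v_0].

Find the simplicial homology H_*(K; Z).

K has 6 vertices, 12 edges, 8 triangles.
rank ∂_0 = 0, rank ∂_1 = 5 ⇒ b_0 = 6 − 0 − 5 = 1; all invariant factors of ∂_1 are 1 so no torsion. So H_0 = Z.
rank ∂_1 = 5, rank ∂_2 = 7 ⇒ b_1 = 12 − 5 − 7 = 0; all invariant factors of ∂_2 are 1 so no torsion. So H_1 = 0.
rank ∂_2 = 7, rank ∂_3 = 0 ⇒ b_2 = 8 − 7 − 0 = 1. So H_2 = Z.

H_0 ≅ Z,  H_1 = 0,  H_2 ≅ Z.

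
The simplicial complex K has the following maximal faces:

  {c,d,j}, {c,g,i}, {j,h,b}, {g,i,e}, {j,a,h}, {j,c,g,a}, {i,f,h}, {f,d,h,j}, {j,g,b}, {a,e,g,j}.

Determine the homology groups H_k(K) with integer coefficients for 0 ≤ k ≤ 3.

H_0 = Z,  H_1 = Z,  H_2 = 0,  H_3 = 0.

Take the total order a < b < c < d < e < f < g < h < i < j on the vertex set. Then K (dimension 3) consists of the simplices:

  0-simplices (10): a, b, c, d, e, f, g, h, i, j
  1-simplices (25): ac, ae, ag, ah, aj, bg, bh, bj, cd, cg, ci, cj, df, dh, dj, eg, ei, ej, fh, fi, fj, gi, gj, hi, hj
  2-simplices (18): acg, acj, aeg, aej, agj, ahj, bgj, bhj, cdj, cgi, cgj, dfh, dfj, dhj, egi, egj, fhi, fhj
  3-simplices (3): acgj, aegj, dfhj

giving chain groups C_0 ≅ Z^10, C_1 ≅ Z^25, C_2 ≅ Z^18, C_3 ≅ Z^3.

∂_1: C_1 → C_0 sends each edge [p,q] (with p < q) to q − p.
As a 10×25 matrix over Z this has rank 9, with invariant factors (1,1,1,1,1,1,1,1,1).

Boundary ∂_2: C_2 → C_1 acts by ∂[p,q,r] = [q,r] − [p,r] + [p,q]. For instance
  ∂dfh = fh − dh + df,
  ∂acg = cg − ag + ac.
As a 25×18 matrix over Z this has rank 15, with invariant factors (1,1,1,1,1,1,1,1,1,1,1,1,1,1,1).

Boundary ∂_3: C_3 → C_2 sends each 3-simplex σ to the alternating sum Σ_i (−1)^i (σ with its i-th vertex removed). For instance
  ∂acgj = cgj − agj + acj − acg,
  ∂aegj = egj − agj + aej − aeg.
As a 18×3 matrix over Z this has rank 3, with invariant factors (1,1,1).

Now H_k = ker ∂_k / im ∂_{k+1}, so:

  H_0: rank C_0 − rank ∂_1 = 10 − 9 = 1, and the invariant factors of ∂_1 are all 1, so H_0 ≅ Z.
  H_1: rank ker ∂_1 − rank ∂_2 = (25 − 9) − 15 = 1, and the invariant factors of ∂_2 are all 1, so H_1 ≅ Z.
  H_2: rank ker ∂_2 − rank ∂_3 = (18 − 15) − 3 = 0, and the invariant factors of ∂_3 are all 1, so H_2 ≅ 0.
  H_3: rank ker ∂_3 − rank ∂_4 = (3 − 3) − 0 = 0, and there is no ∂_4, so H_3 ≅ 0.

As a check, the Euler characteristic is 10 − 25 + 18 − 3 = 0, which agrees with 1 − 1 + 0 − 0 = 0.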